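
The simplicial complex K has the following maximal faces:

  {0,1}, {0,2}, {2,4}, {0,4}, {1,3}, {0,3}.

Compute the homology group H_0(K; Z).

We work with the vertex ordering 0 < 1 < 2 < 3 < 4. The simplices of K, each written with vertices in increasing order, are:

  0-simplices (5): [0], [1], [2], [3], [4]
  1-simplices (6): [0,1], [0,2], [0,3], [0,4], [1,3], [2,4]

Hence C_0 ≅ Z^5, C_1 ≅ Z^6.

∂_1: C_1 → C_0 sends each edge [p,q] (with p < q) to q − p.
The resulting 5×6 matrix has rank 4, and its Smith normal form has invariant factors (1,1,1,1).

Reading off H_k = ker ∂_k / im ∂_{k+1}:

  H_0: rank C_0 − rank ∂_1 = 5 − 4 = 1, and the invariant factors of ∂_1 are all 1, so H_0 = Z.

H_0 = Z.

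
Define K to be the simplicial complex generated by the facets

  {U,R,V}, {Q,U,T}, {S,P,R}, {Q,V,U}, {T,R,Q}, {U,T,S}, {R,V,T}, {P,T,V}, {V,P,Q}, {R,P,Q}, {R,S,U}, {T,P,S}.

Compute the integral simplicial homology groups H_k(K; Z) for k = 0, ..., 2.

H_0 ≅ Z,  H_1 ≅ Z_2,  H_2 = 0.

We work with the vertex ordering P < Q < R < S < T < U < V. The simplices of K, each written with vertices in increasing order, are:

  0-simplices (7): P, Q, R, S, T, U, V
  1-simplices (18): PQ, PR, PS, PT, PV, QR, QT, QU, QV, RS, RT, RU, RV, ST, SU, TU, TV, UV
  2-simplices (12): PQR, PQV, PRS, PST, PTV, QRT, QTU, QUV, RSU, RTV, RUV, STU

so the chain groups are C_0 ≅ Z^7, C_1 ≅ Z^18, C_2 ≅ Z^12.

∂_1: C_1 → C_0 is given by ∂[p,q] = [q] − [p].
The 7×18 boundary matrix has rank 6 and Smith normal form diag(1,1,1,1,1,1).

The boundary map ∂_2: C_2 → C_1 acts by ∂[p,q,r] = [q,r] − [p,r] + [p,q]. For instance
  ∂PST = ST − PT + PS,
  ∂QRT = RT − QT + QR.
The resulting 18×12 matrix has rank 12, and its Smith normal form has invariant factors (1,1,1,1,1,1,1,1,1,1,1,2).

From H_k ≅ ker(∂_k) / im(∂_{k+1}) we obtain:

  H_0: rank C_0 − rank ∂_1 = 7 − 6 = 1, and the invariant factors of ∂_1 are all 1, so H_0 ≅ Z.
  H_1: rank ker ∂_1 − rank ∂_2 = (18 − 6) − 12 = 0, and ∂_2 has invariant factor 2 > 1, so H_1 ≅ Z_2.
  H_2: rank ker ∂_2 − rank ∂_3 = (12 − 12) − 0 = 0, and there is no ∂_3, so H_2 ≅ 0.

(K is a triangulation of the real projective plane RP^2.)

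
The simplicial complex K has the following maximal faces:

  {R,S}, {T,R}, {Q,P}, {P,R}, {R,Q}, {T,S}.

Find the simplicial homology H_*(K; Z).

Take the total order P < Q < R < S < T on the vertex set. Then K (dimension 1) consists of the simplices:

  0-simplices (5): P, Q, R, S, T
  1-simplices (6): PQ, PR, QR, RS, RT, ST

Hence C_0 ≅ Z^5, C_1 ≅ Z^6.

Boundary ∂_1: C_1 → C_0 maps an edge to its endpoints' difference, ∂[p,q] = q − p.
The resulting 5×6 matrix has rank 4, and its Smith normal form has invariant factors (1,1,1,1).

Computing H_k = (kernel of ∂_k) / (image of ∂_{k+1}):

  H_0: rank C_0 − rank ∂_1 = 5 − 4 = 1, and the invariant factors of ∂_1 are all 1, so H_0 ≅ Z.
  H_1: rank ker ∂_1 − rank ∂_2 = (6 − 4) − 0 = 2, and there is no ∂_2, so H_1 ≅ Z^2.

(K is a triangulation of a wedge of 2 circles.)

H_0 ≅ Z,  H_1 ≅ Z^2.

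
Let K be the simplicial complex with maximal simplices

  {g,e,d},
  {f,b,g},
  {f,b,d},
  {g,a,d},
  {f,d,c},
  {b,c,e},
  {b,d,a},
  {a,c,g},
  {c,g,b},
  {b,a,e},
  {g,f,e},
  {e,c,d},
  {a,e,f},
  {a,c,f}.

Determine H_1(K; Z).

We work with the vertex ordering a < b < c < d < e < f < g. The simplices of K, each written with vertices in increasing order, are:

  0-simplices (7): a, b, c, d, e, f, g
  1-simplices (21): ab, ac, ad, ae, af, ag, bc, bd, be, bf, bg, cd, ce, cf, cg, de, df, dg, ef, eg, fg
  2-simplices (14): abd, abe, acf, acg, adg, aef, bce, bcg, bdf, bfg, cde, cdf, deg, efg

so the chain groups are C_0 ≅ Z^7, C_1 ≅ Z^21, C_2 ≅ Z^14.

The boundary map ∂_1: C_1 → C_0 maps an edge to its endpoints' difference, ∂[p,q] = q − p.
This gives a 7×21 integer matrix of rank 6; reducing to Smith normal form yields diagonal entries (1,1,1,1,1,1).

∂_2: C_2 → C_1 maps a triangle to the signed sum of its edges. For instance
  ∂adg = dg − ag + ad,
  ∂bcg = cg − bg + bc.
The resulting 21×14 matrix has rank 13, and its Smith normal form has invariant factors (1,1,1,1,1,1,1,1,1,1,1,1,1).

Reading off H_k = ker ∂_k / im ∂_{k+1}:

  H_1: rank ker ∂_1 − rank ∂_2 = (21 − 6) − 13 = 2, and the invariant factors of ∂_2 are all 1, so H_1 ≅ Z^2.

(K is a triangulation of the torus T^2.)

H_1 ≅ Z^2.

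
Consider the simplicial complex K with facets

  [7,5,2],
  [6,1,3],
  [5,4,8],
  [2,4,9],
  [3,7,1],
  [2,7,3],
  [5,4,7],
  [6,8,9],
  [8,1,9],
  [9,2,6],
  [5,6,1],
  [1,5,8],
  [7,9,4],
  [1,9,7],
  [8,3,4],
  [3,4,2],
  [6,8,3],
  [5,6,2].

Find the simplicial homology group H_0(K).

Fix the vertex order 1 < 2 < 3 < 4 < 5 < 6 < 7 < 8 < 9 and write every simplex with vertices in increasing order. Then dim K = 2 and the simplices of K are:

  0-simplices (9): [1], [2], [3], [4], [5], [6], [7], [8], [9]
  1-simplices (27): (27 of them)
  2-simplices (18): [1,3,6], [1,3,7], [1,5,6], [1,5,8], [1,7,9], [1,8,9], [2,3,4], [2,3,7], [2,4,9], [2,5,6], [2,5,7], [2,6,9], [3,4,8], [3,6,8], [4,5,7], [4,5,8], [4,7,9], [6,8,9]

so the chain groups are C_0 ≅ Z^9, C_1 ≅ Z^27, C_2 ≅ Z^18.

∂_1: C_1 → C_0 is given by ∂[p,q] = [q] − [p].
The resulting 9×27 matrix has rank 8, and its Smith normal form has invariant factors (1,1,1,1,1,1,1,1).

∂_2: C_2 → C_1 maps a triangle to the signed sum of its edges. For instance
  ∂[6,8,9] = [8,9] − [6,9] + [6,8],
  ∂[1,5,8] = [5,8] − [1,8] + [1,5].
The resulting 27×18 matrix has rank 18, and its Smith normal form has invariant factors (1,1,1,1,1,1,1,1,1,1,1,1,1,1,1,1,1,2).

Now H_k = ker ∂_k / im ∂_{k+1}, so:

  H_0: rank C_0 − rank ∂_1 = 9 − 8 = 1, and the invariant factors of ∂_1 are all 1, so H_0 ≅ Z.

(K is a triangulation of the Klein bottle.)

H_0 = Z.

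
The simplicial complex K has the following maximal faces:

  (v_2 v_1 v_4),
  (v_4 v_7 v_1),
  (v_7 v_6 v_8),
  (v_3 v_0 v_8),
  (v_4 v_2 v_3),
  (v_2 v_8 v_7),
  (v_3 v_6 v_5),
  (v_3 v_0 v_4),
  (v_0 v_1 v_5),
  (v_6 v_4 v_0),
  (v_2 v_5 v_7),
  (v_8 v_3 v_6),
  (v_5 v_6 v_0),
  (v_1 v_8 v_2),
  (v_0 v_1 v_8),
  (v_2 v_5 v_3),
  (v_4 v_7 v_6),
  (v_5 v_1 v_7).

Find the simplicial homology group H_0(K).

H_0 = Z.

Order the vertices as v_0 < v_1 < v_2 < v_3 < v_4 < v_5 < v_6 < v_7 < v_8. Listing each simplex with vertices in this order, K has dimension 2 with simplices:

  0-simplices (9): [v_0], [v_1], [v_2], [v_3], [v_4], [v_5], [v_6], [v_7], [v_8]
  1-simplices (27): (27 of them)
  2-simplices (18): (18 of them)

so the chain groups are C_0 ≅ Z^9, C_1 ≅ Z^27, C_2 ≅ Z^18.

The boundary map ∂_1: C_1 → C_0 is given by ∂[p,q] = [q] − [p].
As a 9×27 matrix over Z this has rank 8, with invariant factors (1,1,1,1,1,1,1,1).

∂_2: C_2 → C_1 maps a triangle to the signed sum of its edges. For instance
  ∂[v_4,v_6,v_7] = [v_6,v_7] − [v_4,v_7] + [v_4,v_6],
  ∂[v_0,v_4,v_6] = [v_4,v_6] − [v_0,v_6] + [v_0,v_4].
This gives a 27×18 integer matrix of rank 18; reducing to Smith normal form yields diagonal entries (1,1,1,1,1,1,1,1,1,1,1,1,1,1,1,1,1,2).

From H_k ≅ ker(∂_k) / im(∂_{k+1}) we obtain:

  H_0: rank C_0 − rank ∂_1 = 9 − 8 = 1, and the invariant factors of ∂_1 are all 1, so H_0 ≅ Z.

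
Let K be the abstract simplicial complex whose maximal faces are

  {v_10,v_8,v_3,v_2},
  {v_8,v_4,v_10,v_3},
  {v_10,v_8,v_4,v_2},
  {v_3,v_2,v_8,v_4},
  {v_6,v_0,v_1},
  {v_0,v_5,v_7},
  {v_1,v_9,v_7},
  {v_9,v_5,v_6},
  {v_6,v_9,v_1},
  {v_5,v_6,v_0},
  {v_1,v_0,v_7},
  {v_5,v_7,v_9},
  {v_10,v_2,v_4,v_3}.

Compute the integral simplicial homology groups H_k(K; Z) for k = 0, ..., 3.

H_0 = Z^2,  H_1 = 0,  H_2 = Z,  H_3 = Z.

Take the total order v_0 < v_1 < v_2 < v_3 < v_4 < v_5 < v_6 < v_7 < v_8 < v_9 < v_10 on the vertex set. Then K (dimension 3) consists of the simplices:

  0-simplices (11): [v_0], [v_1], [v_2], [v_3], [v_4], [v_5], [v_6], [v_7], [v_8], [v_9], [v_10]
  1-simplices (22): (22 of them)
  2-simplices (18): (18 of them)
  3-simplices (5): [v_2,v_3,v_4,v_8], [v_2,v_3,v_4,v_10], [v_2,v_3,v_8,v_10], [v_2,v_4,v_8,v_10], [v_3,v_4,v_8,v_10]

giving chain groups C_0 ≅ Z^11, C_1 ≅ Z^22, C_2 ≅ Z^18, C_3 ≅ Z^5.

The boundary map ∂_1: C_1 → C_0 maps an edge to its endpoints' difference, ∂[p,q] = q − p. For instance
  ∂[v_3,v_4] = [v_4] − [v_3].
The resulting 11×22 matrix has rank 9, and its Smith normal form has invariant factors (1,1,1,1,1,1,1,1,1).

The boundary map ∂_2: C_2 → C_1 acts by ∂[p,q,r] = [q,r] − [p,r] + [p,q]. For instance
  ∂[v_0,v_1,v_6] = [v_1,v_6] − [v_0,v_6] + [v_0,v_1],
  ∂[v_3,v_8,v_10] = [v_8,v_10] − [v_3,v_10] + [v_3,v_8].
The 22×18 boundary matrix has rank 13 and Smith normal form diag(1,1,1,1,1,1,1,1,1,1,1,1,1).

∂_3: C_3 → C_2 sends each 3-simplex σ to the alternating sum Σ_i (−1)^i (σ with its i-th vertex removed). For instance
  ∂[v_2,v_3,v_8,v_10] = [v_3,v_8,v_10] − [v_2,v_8,v_10] + [v_2,v_3,v_10] − [v_2,v_3,v_8],
  ∂[v_2,v_4,v_8,v_10] = [v_4,v_8,v_10] − [v_2,v_8,v_10] + [v_2,v_4,v_10] − [v_2,v_4,v_8].
The 18×5 boundary matrix has rank 4 and Smith normal form diag(1,1,1,1).

Computing H_k = (kernel of ∂_k) / (image of ∂_{k+1}):

  H_0: rank C_0 − rank ∂_1 = 11 − 9 = 2, and the invariant factors of ∂_1 are all 1, so H_0 = Z^2.
  H_1: rank ker ∂_1 − rank ∂_2 = (22 − 9) − 13 = 0, and the invariant factors of ∂_2 are all 1, so H_1 = 0.
  H_2: rank ker ∂_2 − rank ∂_3 = (18 − 13) − 4 = 1, and the invariant factors of ∂_3 are all 1, so H_2 = Z.
  H_3: rank ker ∂_3 − rank ∂_4 = (5 − 4) − 0 = 1, and there is no ∂_4, so H_3 = Z.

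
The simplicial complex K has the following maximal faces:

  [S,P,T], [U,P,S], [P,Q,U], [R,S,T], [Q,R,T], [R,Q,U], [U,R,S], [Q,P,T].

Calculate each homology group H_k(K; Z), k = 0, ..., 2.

We work with the vertex ordering P < Q < R < S < T < U. The simplices of K, each written with vertices in increasing order, are:

  0-simplices (6): P, Q, R, S, T, U
  1-simplices (12): PQ, PS, PT, PU, QR, QT, QU, RS, RT, RU, ST, SU
  2-simplices (8): PQT, PQU, PST, PSU, QRT, QRU, RST, RSU

giving chain groups C_0 ≅ Z^6, C_1 ≅ Z^12, C_2 ≅ Z^8.

∂_1: C_1 → C_0 is given by ∂[p,q] = [q] − [p]. For instance
  ∂PU = U − P.
As a 6×12 matrix over Z this has rank 5, with invariant factors (1,1,1,1,1).

Boundary ∂_2: C_2 → C_1 sends each 2-simplex [p,q,r] to [q,r] − [p,r] + [p,q]. For instance
  ∂QRU = RU − QU + QR,
  ∂PSU = SU − PU + PS.
The resulting 12×8 matrix has rank 7, and its Smith normal form has invariant factors (1,1,1,1,1,1,1).

Computing H_k = (kernel of ∂_k) / (image of ∂_{k+1}):

  H_0: rank C_0 − rank ∂_1 = 6 − 5 = 1, and the invariant factors of ∂_1 are all 1, so H_0 = Z.
  H_1: rank ker ∂_1 − rank ∂_2 = (12 − 5) − 7 = 0, and the invariant factors of ∂_2 are all 1, so H_1 = 0.
  H_2: rank ker ∂_2 − rank ∂_3 = (8 − 7) − 0 = 1, and there is no ∂_3, so H_2 = Z.

As a check, the Euler characteristic is 6 − 12 + 8 = 2, which agrees with 1 − 0 + 1 = 2.

H_0 ≅ Z,  H_1 = 0,  H_2 ≅ Z.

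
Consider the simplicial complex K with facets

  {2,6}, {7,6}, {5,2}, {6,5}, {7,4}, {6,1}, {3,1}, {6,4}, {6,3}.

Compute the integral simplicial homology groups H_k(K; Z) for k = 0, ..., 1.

H_0 = Z,  H_1 = Z^3.

K has 7 vertices, 9 edges.
rank ∂_0 = 0, rank ∂_1 = 6 ⇒ b_0 = 7 − 0 − 6 = 1; all invariant factors of ∂_1 are 1 so no torsion. So H_0 ≅ Z.
rank ∂_1 = 6, rank ∂_2 = 0 ⇒ b_1 = 9 − 6 − 0 = 3. So H_1 ≅ Z^3.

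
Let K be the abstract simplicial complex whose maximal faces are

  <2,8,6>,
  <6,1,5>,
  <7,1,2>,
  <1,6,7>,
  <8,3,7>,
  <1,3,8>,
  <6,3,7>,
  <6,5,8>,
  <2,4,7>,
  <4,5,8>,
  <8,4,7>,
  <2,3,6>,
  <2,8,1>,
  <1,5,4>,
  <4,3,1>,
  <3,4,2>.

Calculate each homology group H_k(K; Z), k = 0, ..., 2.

H_0 ≅ Z,  H_1 ≅ Z^2,  H_2 ≅ Z.

K has 8 vertices, 24 edges, 16 triangles.
rank ∂_0 = 0, rank ∂_1 = 7 ⇒ b_0 = 8 − 0 − 7 = 1; all invariant factors of ∂_1 are 1 so no torsion. So H_0 = Z.
rank ∂_1 = 7, rank ∂_2 = 15 ⇒ b_1 = 24 − 7 − 15 = 2; all invariant factors of ∂_2 are 1 so no torsion. So H_1 = Z^2.
rank ∂_2 = 15, rank ∂_3 = 0 ⇒ b_2 = 16 − 15 − 0 = 1. So H_2 = Z.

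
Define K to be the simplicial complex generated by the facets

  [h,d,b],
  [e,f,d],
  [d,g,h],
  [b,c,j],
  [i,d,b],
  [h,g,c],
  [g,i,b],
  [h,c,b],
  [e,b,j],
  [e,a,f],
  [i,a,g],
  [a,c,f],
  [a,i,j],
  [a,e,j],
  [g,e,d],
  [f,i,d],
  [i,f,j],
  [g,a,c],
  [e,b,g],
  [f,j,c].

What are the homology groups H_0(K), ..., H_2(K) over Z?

H_0 ≅ Z,  H_1 ≅ Z ⊕ Z_2,  H_2 = 0.

Take the total order a < b < c < d < e < f < g < h < i < j on the vertex set. Then K (dimension 2) consists of the simplices:

  0-simplices (10): a, b, c, d, e, f, g, h, i, j
  1-simplices (30): ac, ae, af, ag, ai, aj, bc, bd, be, bg, bh, bi, bj, cf, cg, ch, cj, de, df, dg, dh, di, ef, eg, ej, fi, fj, gh, gi, ij
  2-simplices (20): acf, acg, aef, aej, agi, aij, bch, bcj, bdh, bdi, beg, bej, bgi, cfj, cgh, def, deg, dfi, dgh, fij

so the chain groups are C_0 ≅ Z^10, C_1 ≅ Z^30, C_2 ≅ Z^20.

Boundary ∂_1: C_1 → C_0 sends each edge [p,q] (with p < q) to q − p. For instance
  ∂ac = c − a.
The resulting 10×30 matrix has rank 9, and its Smith normal form has invariant factors (1,1,1,1,1,1,1,1,1).

The boundary map ∂_2: C_2 → C_1 acts by ∂[p,q,r] = [q,r] − [p,r] + [p,q]. For instance
  ∂bgi = gi − bi + bg,
  ∂bej = ej − bj + be.
As a 30×20 matrix over Z this has rank 20, with invariant factors (1,1,1,1,1,1,1,1,1,1,1,1,1,1,1,1,1,1,1,2).

Reading off H_k = ker ∂_k / im ∂_{k+1}:

  H_0: rank C_0 − rank ∂_1 = 10 − 9 = 1, and the invariant factors of ∂_1 are all 1, so H_0 = Z.
  H_1: rank ker ∂_1 − rank ∂_2 = (30 − 9) − 20 = 1, and ∂_2 has invariant factor 2 > 1, so H_1 = Z ⊕ Z_2.
  H_2: rank ker ∂_2 − rank ∂_3 = (20 − 20) − 0 = 0, and there is no ∂_3, so H_2 = 0.

(K is a triangulation of the Klein bottle.)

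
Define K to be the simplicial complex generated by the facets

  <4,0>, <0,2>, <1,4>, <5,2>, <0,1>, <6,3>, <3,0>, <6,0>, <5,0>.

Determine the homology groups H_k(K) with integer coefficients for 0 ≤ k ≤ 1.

Take the total order 0 < 1 < 2 < 3 < 4 < 5 < 6 on the vertex set. Then K (dimension 1) consists of the simplices:

  0-simplices (7): [0], [1], [2], [3], [4], [5], [6]
  1-simplices (9): [0,1], [0,2], [0,3], [0,4], [0,5], [0,6], [1,4], [2,5], [3,6]

giving chain groups C_0 ≅ Z^7, C_1 ≅ Z^9.

The boundary map ∂_1: C_1 → C_0 sends each edge [p,q] (with p < q) to q − p. For instance
  ∂[0,3] = [3] − [0].
This gives a 7×9 integer matrix of rank 6; reducing to Smith normal form yields diagonal entries (1,1,1,1,1,1).

Computing H_k = (kernel of ∂_k) / (image of ∂_{k+1}):

  H_0: rank C_0 − rank ∂_1 = 7 − 6 = 1, and the invariant factors of ∂_1 are all 1, so H_0 = Z.
  H_1: rank ker ∂_1 − rank ∂_2 = (9 − 6) − 0 = 3, and there is no ∂_2, so H_1 = Z^3.

As a check, the Euler characteristic is 7 − 9 = -2, which agrees with 1 − 3 = -2.

H_0 ≅ Z,  H_1 ≅ Z^3.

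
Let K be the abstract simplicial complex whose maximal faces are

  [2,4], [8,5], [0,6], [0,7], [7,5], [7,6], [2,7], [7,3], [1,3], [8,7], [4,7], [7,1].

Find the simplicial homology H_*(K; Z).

H_0 ≅ Z,  H_1 ≅ Z^4.

Take the total order 0 < 1 < 2 < 3 < 4 < 5 < 6 < 7 < 8 on the vertex set. Then K (dimension 1) consists of the simplices:

  0-simplices (9): [0], [1], [2], [3], [4], [5], [6], [7], [8]
  1-simplices (12): [0,6], [0,7], [1,3], [1,7], [2,4], [2,7], [3,7], [4,7], [5,7], [5,8], [6,7], [7,8]

so the chain groups are C_0 ≅ Z^9, C_1 ≅ Z^12.

∂_1: C_1 → C_0 is given by ∂[p,q] = [q] − [p].
This gives a 9×12 integer matrix of rank 8; reducing to Smith normal form yields diagonal entries (1,1,1,1,1,1,1,1).

Reading off H_k = ker ∂_k / im ∂_{k+1}:

  H_0: rank C_0 − rank ∂_1 = 9 − 8 = 1, and the invariant factors of ∂_1 are all 1, so H_0 = Z.
  H_1: rank ker ∂_1 − rank ∂_2 = (12 − 8) − 0 = 4, and there is no ∂_2, so H_1 = Z^4.

(K is a triangulation of a wedge of 4 circles.)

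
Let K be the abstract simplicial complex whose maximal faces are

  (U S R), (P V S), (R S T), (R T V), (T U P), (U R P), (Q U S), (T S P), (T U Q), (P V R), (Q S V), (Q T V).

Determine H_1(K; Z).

H_1 = Z/2.

Take the total order P < Q < R < S < T < U < V on the vertex set. Then K (dimension 2) consists of the simplices:

  0-simplices (7): P, Q, R, S, T, U, V
  1-simplices (18): PR, PS, PT, PU, PV, QS, QT, QU, QV, RS, RT, RU, RV, ST, SU, SV, TU, TV
  2-simplices (12): PRU, PRV, PST, PSV, PTU, QSU, QSV, QTU, QTV, RST, RSU, RTV

giving chain groups C_0 ≅ Z^7, C_1 ≅ Z^18, C_2 ≅ Z^12.

The boundary map ∂_1: C_1 → C_0 maps an edge to its endpoints' difference, ∂[p,q] = q − p. For instance
  ∂QT = T − Q.
This gives a 7×18 integer matrix of rank 6; reducing to Smith normal form yields diagonal entries (1,1,1,1,1,1).

∂_2: C_2 → C_1 acts by ∂[p,q,r] = [q,r] − [p,r] + [p,q]. For instance
  ∂QTU = TU − QU + QT,
  ∂PSV = SV − PV + PS.
This gives a 18×12 integer matrix of rank 12; reducing to Smith normal form yields diagonal entries (1,1,1,1,1,1,1,1,1,1,1,2).

Computing H_k = (kernel of ∂_k) / (image of ∂_{k+1}):

  H_1: rank ker ∂_1 − rank ∂_2 = (18 − 6) − 12 = 0, and ∂_2 has invariant factor 2 > 1, so H_1 ≅ Z/2.

(K is a triangulation of the real projective plane RP^2.)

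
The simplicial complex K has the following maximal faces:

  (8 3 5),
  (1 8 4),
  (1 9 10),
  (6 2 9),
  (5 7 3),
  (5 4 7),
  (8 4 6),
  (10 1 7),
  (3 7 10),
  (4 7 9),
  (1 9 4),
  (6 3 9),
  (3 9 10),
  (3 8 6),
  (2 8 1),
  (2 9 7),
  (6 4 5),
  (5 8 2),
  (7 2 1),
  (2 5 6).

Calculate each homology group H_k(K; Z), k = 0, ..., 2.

H_0 ≅ Z,  H_1 ≅ Z ⊕ Z/2Z,  H_2 = 0.

Order the vertices as 1 < 2 < 3 < 4 < 5 < 6 < 7 < 8 < 9 < 10. Listing each simplex with vertices in this order, K has dimension 2 with simplices:

  0-simplices (10): [1], [2], [3], [4], [5], [6], [7], [8], [9], [10]
  1-simplices (30): (30 of them)
  2-simplices (20): (20 of them)

Hence C_0 ≅ Z^10, C_1 ≅ Z^30, C_2 ≅ Z^20.

The boundary map ∂_1: C_1 → C_0 maps an edge to its endpoints' difference, ∂[p,q] = q − p.
As a 10×30 matrix over Z this has rank 9, with invariant factors (1,1,1,1,1,1,1,1,1).

Boundary ∂_2: C_2 → C_1 sends each 2-simplex [p,q,r] to [q,r] − [p,r] + [p,q]. For instance
  ∂[2,5,6] = [5,6] − [2,6] + [2,5],
  ∂[3,5,7] = [5,7] − [3,7] + [3,5].
As a 30×20 matrix over Z this has rank 20, with invariant factors (1,1,1,1,1,1,1,1,1,1,1,1,1,1,1,1,1,1,1,2).

Reading off H_k = ker ∂_k / im ∂_{k+1}:

  H_0: rank C_0 − rank ∂_1 = 10 − 9 = 1, and the invariant factors of ∂_1 are all 1, so H_0 = Z.
  H_1: rank ker ∂_1 − rank ∂_2 = (30 − 9) − 20 = 1, and ∂_2 has invariant factor 2 > 1, so H_1 = Z ⊕ Z/2Z.
  H_2: rank ker ∂_2 − rank ∂_3 = (20 − 20) − 0 = 0, and there is no ∂_3, so H_2 = 0.

(K is a triangulation of the Klein bottle.)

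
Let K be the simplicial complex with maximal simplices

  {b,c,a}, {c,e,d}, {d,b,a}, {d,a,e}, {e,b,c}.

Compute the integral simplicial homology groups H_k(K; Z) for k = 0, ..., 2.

H_0 ≅ Z,  H_1 ≅ Z,  H_2 = 0.

Take the total order a < b < c < d < e on the vertex set. Then K (dimension 2) consists of the simplices:

  0-simplices (5): a, b, c, d, e
  1-simplices (10): ab, ac, ad, ae, bc, bd, be, cd, ce, de
  2-simplices (5): abc, abd, ade, bce, cde

Hence C_0 ≅ Z^5, C_1 ≅ Z^10, C_2 ≅ Z^5.

Boundary ∂_1: C_1 → C_0 maps an edge to its endpoints' difference, ∂[p,q] = q − p.
The 5×10 boundary matrix has rank 4 and Smith normal form diag(1,1,1,1).

Boundary ∂_2: C_2 → C_1 maps a triangle to the signed sum of its edges. For instance
  ∂abd = bd − ad + ab,
  ∂ade = de − ae + ad.
This gives a 10×5 integer matrix of rank 5; reducing to Smith normal form yields diagonal entries (1,1,1,1,1).

Now H_k = ker ∂_k / im ∂_{k+1}, so:

  H_0: rank C_0 − rank ∂_1 = 5 − 4 = 1, and the invariant factors of ∂_1 are all 1, so H_0 = Z.
  H_1: rank ker ∂_1 − rank ∂_2 = (10 − 4) − 5 = 1, and the invariant factors of ∂_2 are all 1, so H_1 = Z.
  H_2: rank ker ∂_2 − rank ∂_3 = (5 − 5) − 0 = 0, and there is no ∂_3, so H_2 = 0.

As a check, the Euler characteristic is 5 − 10 + 5 = 0, which agrees with 1 − 1 + 0 = 0.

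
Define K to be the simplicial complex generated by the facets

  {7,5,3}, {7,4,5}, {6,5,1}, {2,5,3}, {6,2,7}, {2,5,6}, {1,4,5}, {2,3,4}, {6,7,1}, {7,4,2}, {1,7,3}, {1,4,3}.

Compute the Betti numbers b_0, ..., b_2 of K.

Order the vertices as 1 < 2 < 3 < 4 < 5 < 6 < 7. Listing each simplex with vertices in this order, K has dimension 2 with simplices:

  0-simplices (7): [1], [2], [3], [4], [5], [6], [7]
  1-simplices (18): [1,3], [1,4], [1,5], [1,6], [1,7], [2,3], [2,4], [2,5], [2,6], [2,7], [3,4], [3,5], [3,7], [4,5], [4,7], [5,6], [5,7], [6,7]
  2-simplices (12): [1,3,4], [1,3,7], [1,4,5], [1,5,6], [1,6,7], [2,3,4], [2,3,5], [2,4,7], [2,5,6], [2,6,7], [3,5,7], [4,5,7]

giving chain groups C_0 ≅ Z^7, C_1 ≅ Z^18, C_2 ≅ Z^12.

The boundary map ∂_1: C_1 → C_0 maps an edge to its endpoints' difference, ∂[p,q] = q − p.
The 7×18 boundary matrix has rank 6 and Smith normal form diag(1,1,1,1,1,1).

∂_2: C_2 → C_1 maps a triangle to the signed sum of its edges. For instance
  ∂[1,3,7] = [3,7] − [1,7] + [1,3],
  ∂[3,5,7] = [5,7] − [3,7] + [3,5].
This gives a 18×12 integer matrix of rank 12; reducing to Smith normal form yields diagonal entries (1,1,1,1,1,1,1,1,1,1,1,2).

Now H_k = ker ∂_k / im ∂_{k+1}, so:

  H_0: rank C_0 − rank ∂_1 = 7 − 6 = 1, and the invariant factors of ∂_1 are all 1, so H_0 ≅ Z.
  H_1: rank ker ∂_1 − rank ∂_2 = (18 − 6) − 12 = 0, and ∂_2 has invariant factor 2 > 1, so H_1 ≅ Z/2.
  H_2: rank ker ∂_2 − rank ∂_3 = (12 − 12) − 0 = 0, and there is no ∂_3, so H_2 ≅ 0.

As a check, the Euler characteristic is 7 − 18 + 12 = 1, which agrees with 1 − 0 + 0 = 1.

Hence the Betti numbers are b_0 = 1, b_1 = 0, b_2 = 0.

b_0 = 1, b_1 = 0, b_2 = 0.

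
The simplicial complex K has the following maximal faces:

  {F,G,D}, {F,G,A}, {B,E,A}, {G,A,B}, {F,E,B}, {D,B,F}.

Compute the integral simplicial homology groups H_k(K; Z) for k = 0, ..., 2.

Fix the vertex order A < B < D < E < F < G and write every simplex with vertices in increasing order. Then dim K = 2 and the simplices of K are:

  0-simplices (6): A, B, D, E, F, G
  1-simplices (12): AB, AE, AF, AG, BD, BE, BF, BG, DF, DG, EF, FG
  2-simplices (6): ABE, ABG, AFG, BDF, BEF, DFG

so the chain groups are C_0 ≅ Z^6, C_1 ≅ Z^12, C_2 ≅ Z^6.

The boundary map ∂_1: C_1 → C_0 sends each edge [p,q] (with p < q) to q − p. For instance
  ∂BD = D − B.
The resulting 6×12 matrix has rank 5, and its Smith normal form has invariant factors (1,1,1,1,1).

Boundary ∂_2: C_2 → C_1 acts by ∂[p,q,r] = [q,r] − [p,r] + [p,q]. For instance
  ∂ABE = BE − AE + AB,
  ∂AFG = FG − AG + AF.
The resulting 12×6 matrix has rank 6, and its Smith normal form has invariant factors (1,1,1,1,1,1).

Reading off H_k = ker ∂_k / im ∂_{k+1}:

  H_0: rank C_0 − rank ∂_1 = 6 − 5 = 1, and the invariant factors of ∂_1 are all 1, so H_0 = Z.
  H_1: rank ker ∂_1 − rank ∂_2 = (12 − 5) − 6 = 1, and the invariant factors of ∂_2 are all 1, so H_1 = Z.
  H_2: rank ker ∂_2 − rank ∂_3 = (6 − 6) − 0 = 0, and there is no ∂_3, so H_2 = 0.

H_0 = Z,  H_1 = Z,  H_2 = 0.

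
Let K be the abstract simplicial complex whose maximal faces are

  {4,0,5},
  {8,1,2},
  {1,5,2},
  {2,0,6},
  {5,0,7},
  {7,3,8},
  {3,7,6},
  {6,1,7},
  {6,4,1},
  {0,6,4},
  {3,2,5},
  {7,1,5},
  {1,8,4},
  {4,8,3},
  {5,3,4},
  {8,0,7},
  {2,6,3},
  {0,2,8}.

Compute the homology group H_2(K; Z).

Take the total order 0 < 1 < 2 < 3 < 4 < 5 < 6 < 7 < 8 on the vertex set. Then K (dimension 2) consists of the simplices:

  0-simplices (9): [0], [1], [2], [3], [4], [5], [6], [7], [8]
  1-simplices (27): (27 of them)
  2-simplices (18): [0,2,6], [0,2,8], [0,4,5], [0,4,6], [0,5,7], [0,7,8], [1,2,5], [1,2,8], [1,4,6], [1,4,8], [1,5,7], [1,6,7], [2,3,5], [2,3,6], [3,4,5], [3,4,8], [3,6,7], [3,7,8]

Hence C_0 ≅ Z^9, C_1 ≅ Z^27, C_2 ≅ Z^18.

Boundary ∂_1: C_1 → C_0 sends each edge [p,q] (with p < q) to q − p. For instance
  ∂[3,7] = [7] − [3].
The 9×27 boundary matrix has rank 8 and Smith normal form diag(1,1,1,1,1,1,1,1).

∂_2: C_2 → C_1 acts by ∂[p,q,r] = [q,r] − [p,r] + [p,q]. For instance
  ∂[3,4,5] = [4,5] − [3,5] + [3,4],
  ∂[2,3,6] = [3,6] − [2,6] + [2,3].
The 27×18 boundary matrix has rank 17 and Smith normal form diag(1,1,1,1,1,1,1,1,1,1,1,1,1,1,1,1,1).

Computing H_k = (kernel of ∂_k) / (image of ∂_{k+1}):

  H_2: rank ker ∂_2 − rank ∂_3 = (18 − 17) − 0 = 1, and there is no ∂_3, so H_2 = Z.

H_2 = Z.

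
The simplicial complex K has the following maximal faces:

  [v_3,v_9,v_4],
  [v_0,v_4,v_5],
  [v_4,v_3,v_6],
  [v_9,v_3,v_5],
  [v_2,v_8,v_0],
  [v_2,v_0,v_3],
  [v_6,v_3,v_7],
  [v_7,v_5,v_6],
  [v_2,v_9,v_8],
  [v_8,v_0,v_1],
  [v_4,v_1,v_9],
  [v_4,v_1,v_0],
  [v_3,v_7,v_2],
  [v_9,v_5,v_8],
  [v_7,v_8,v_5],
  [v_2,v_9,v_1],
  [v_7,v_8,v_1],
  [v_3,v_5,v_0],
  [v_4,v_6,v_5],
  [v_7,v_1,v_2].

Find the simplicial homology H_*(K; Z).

H_0 = Z,  H_1 = Z ⊕ Z/2Z,  H_2 = 0.

K has 10 vertices, 30 edges, 20 triangles.
rank ∂_0 = 0, rank ∂_1 = 9 ⇒ b_0 = 10 − 0 − 9 = 1; all invariant factors of ∂_1 are 1 so no torsion. So H_0 = Z.
rank ∂_1 = 9, rank ∂_2 = 20 ⇒ b_1 = 30 − 9 − 20 = 1; ∂_2 has invariant factor(s) [2] giving torsion. So H_1 = Z ⊕ Z/2Z.
rank ∂_2 = 20, rank ∂_3 = 0 ⇒ b_2 = 20 − 20 − 0 = 0. So H_2 = 0.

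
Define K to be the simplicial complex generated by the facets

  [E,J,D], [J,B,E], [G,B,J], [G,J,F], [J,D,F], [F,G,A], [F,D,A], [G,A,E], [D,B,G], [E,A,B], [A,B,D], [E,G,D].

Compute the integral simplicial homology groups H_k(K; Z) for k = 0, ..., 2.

We work with the vertex ordering A < B < D < E < F < G < J. The simplices of K, each written with vertices in increasing order, are:

  0-simplices (7): A, B, D, E, F, G, J
  1-simplices (18): AB, AD, AE, AF, AG, BD, BE, BG, BJ, DE, DF, DG, DJ, EG, EJ, FG, FJ, GJ
  2-simplices (12): ABD, ABE, ADF, AEG, AFG, BDG, BEJ, BGJ, DEG, DEJ, DFJ, FGJ

so the chain groups are C_0 ≅ Z^7, C_1 ≅ Z^18, C_2 ≅ Z^12.

Boundary ∂_1: C_1 → C_0 sends each edge [p,q] (with p < q) to q − p.
The resulting 7×18 matrix has rank 6, and its Smith normal form has invariant factors (1,1,1,1,1,1).

The boundary map ∂_2: C_2 → C_1 sends each 2-simplex [p,q,r] to [q,r] − [p,r] + [p,q]. For instance
  ∂DFJ = FJ − DJ + DF,
  ∂DEJ = EJ − DJ + DE.
The resulting 18×12 matrix has rank 12, and its Smith normal form has invariant factors (1,1,1,1,1,1,1,1,1,1,1,2).

Computing H_k = (kernel of ∂_k) / (image of ∂_{k+1}):

  H_0: rank C_0 − rank ∂_1 = 7 − 6 = 1, and the invariant factors of ∂_1 are all 1, so H_0 ≅ Z.
  H_1: rank ker ∂_1 − rank ∂_2 = (18 − 6) − 12 = 0, and ∂_2 has invariant factor 2 > 1, so H_1 ≅ Z/2.
  H_2: rank ker ∂_2 − rank ∂_3 = (12 − 12) − 0 = 0, and there is no ∂_3, so H_2 ≅ 0.

(K is a triangulation of the real projective plane RP^2.)

H_0 = Z,  H_1 = Z/2,  H_2 = 0.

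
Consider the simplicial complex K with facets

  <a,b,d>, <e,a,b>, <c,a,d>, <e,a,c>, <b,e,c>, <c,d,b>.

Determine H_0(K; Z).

Take the total order a < b < c < d < e on the vertex set. Then K (dimension 2) consists of the simplices:

  0-simplices (5): a, b, c, d, e
  1-simplices (9): ab, ac, ad, ae, bc, bd, be, cd, ce
  2-simplices (6): abd, abe, acd, ace, bcd, bce

Hence C_0 ≅ Z^5, C_1 ≅ Z^9, C_2 ≅ Z^6.

∂_1: C_1 → C_0 sends each edge [p,q] (with p < q) to q − p. For instance
  ∂ad = d − a.
This gives a 5×9 integer matrix of rank 4; reducing to Smith normal form yields diagonal entries (1,1,1,1).

∂_2: C_2 → C_1 maps a triangle to the signed sum of its edges. For instance
  ∂bce = ce − be + bc,
  ∂ace = ce − ae + ac.
This gives a 9×6 integer matrix of rank 5; reducing to Smith normal form yields diagonal entries (1,1,1,1,1).

Computing H_k = (kernel of ∂_k) / (image of ∂_{k+1}):

  H_0: rank C_0 − rank ∂_1 = 5 − 4 = 1, and the invariant factors of ∂_1 are all 1, so H_0 = Z.

H_0 = Z.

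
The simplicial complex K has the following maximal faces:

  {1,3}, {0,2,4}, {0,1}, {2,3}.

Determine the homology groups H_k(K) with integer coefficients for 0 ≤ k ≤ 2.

H_0 ≅ Z,  H_1 ≅ Z,  H_2 = 0.

We work with the vertex ordering 0 < 1 < 2 < 3 < 4. The simplices of K, each written with vertices in increasing order, are:

  0-simplices (5): [0], [1], [2], [3], [4]
  1-simplices (6): [0,1], [0,2], [0,4], [1,3], [2,3], [2,4]
  2-simplices (1): [0,2,4]

Hence C_0 ≅ Z^5, C_1 ≅ Z^6, C_2 ≅ Z^1.

The boundary map ∂_1: C_1 → C_0 is given by ∂[p,q] = [q] − [p].
The resulting 5×6 matrix has rank 4, and its Smith normal form has invariant factors (1,1,1,1).

The boundary map ∂_2: C_2 → C_1 sends each 2-simplex [p,q,r] to [q,r] − [p,r] + [p,q]. For instance
  ∂[0,2,4] = [2,4] − [0,4] + [0,2].
As a 6×1 matrix over Z this has rank 1, with invariant factors (1).

From H_k ≅ ker(∂_k) / im(∂_{k+1}) we obtain:

  H_0: rank C_0 − rank ∂_1 = 5 − 4 = 1, and the invariant factors of ∂_1 are all 1, so H_0 = Z.
  H_1: rank ker ∂_1 − rank ∂_2 = (6 − 4) − 1 = 1, and the invariant factors of ∂_2 are all 1, so H_1 = Z.
  H_2: rank ker ∂_2 − rank ∂_3 = (1 − 1) − 0 = 0, and there is no ∂_3, so H_2 = 0.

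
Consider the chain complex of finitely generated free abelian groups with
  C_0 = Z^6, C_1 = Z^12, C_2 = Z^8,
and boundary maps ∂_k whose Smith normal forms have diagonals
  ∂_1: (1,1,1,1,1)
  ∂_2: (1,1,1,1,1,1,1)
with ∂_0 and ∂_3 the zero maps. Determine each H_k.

H_0: b_0 = 6 − 0 − 5 = 1; torsion from ∂_1 factors > 1: none. So H_0 = Z.
H_1: b_1 = 12 − 5 − 7 = 0; torsion from ∂_2 factors > 1: none. So H_1 = 0.
H_2: b_2 = 8 − 7 − 0 = 1; torsion from ∂_3 factors > 1: none. So H_2 = Z.

H_0 = Z,  H_1 = 0,  H_2 = Z.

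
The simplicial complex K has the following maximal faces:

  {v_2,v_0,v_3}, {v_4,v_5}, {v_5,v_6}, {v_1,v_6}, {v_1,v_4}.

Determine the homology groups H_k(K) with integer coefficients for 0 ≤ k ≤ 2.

Fix the vertex order v_0 < v_1 < v_2 < v_3 < v_4 < v_5 < v_6 and write every simplex with vertices in increasing order. Then dim K = 2 and the simplices of K are:

  0-simplices (7): [v_0], [v_1], [v_2], [v_3], [v_4], [v_5], [v_6]
  1-simplices (7): [v_0,v_2], [v_0,v_3], [v_1,v_4], [v_1,v_6], [v_2,v_3], [v_4,v_5], [v_5,v_6]
  2-simplices (1): [v_0,v_2,v_3]

so the chain groups are C_0 ≅ Z^7, C_1 ≅ Z^7, C_2 ≅ Z^1.

Boundary ∂_1: C_1 → C_0 sends each edge [p,q] (with p < q) to q − p.
The resulting 7×7 matrix has rank 5, and its Smith normal form has invariant factors (1,1,1,1,1).

Boundary ∂_2: C_2 → C_1 sends each 2-simplex [p,q,r] to [q,r] − [p,r] + [p,q]. For instance
  ∂[v_0,v_2,v_3] = [v_2,v_3] − [v_0,v_3] + [v_0,v_2].
This gives a 7×1 integer matrix of rank 1; reducing to Smith normal form yields diagonal entries (1).

Computing H_k = (kernel of ∂_k) / (image of ∂_{k+1}):

  H_0: rank C_0 − rank ∂_1 = 7 − 5 = 2, and the invariant factors of ∂_1 are all 1, so H_0 ≅ Z^2.
  H_1: rank ker ∂_1 − rank ∂_2 = (7 − 5) − 1 = 1, and the invariant factors of ∂_2 are all 1, so H_1 ≅ Z.
  H_2: rank ker ∂_2 − rank ∂_3 = (1 − 1) − 0 = 0, and there is no ∂_3, so H_2 ≅ 0.

As a check, the Euler characteristic is 7 − 7 + 1 = 1, which agrees with 2 − 1 + 0 = 1.

H_0 = Z^2,  H_1 = Z,  H_2 = 0.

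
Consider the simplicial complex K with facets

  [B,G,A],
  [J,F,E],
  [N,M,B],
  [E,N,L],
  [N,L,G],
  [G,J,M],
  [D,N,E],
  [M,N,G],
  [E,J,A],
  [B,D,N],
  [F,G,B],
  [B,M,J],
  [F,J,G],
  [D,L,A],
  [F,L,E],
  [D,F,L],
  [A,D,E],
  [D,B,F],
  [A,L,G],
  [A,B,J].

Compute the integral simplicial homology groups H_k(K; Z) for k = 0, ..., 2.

H_0 ≅ Z,  H_1 ≅ Z ⊕ Z/2,  H_2 = 0.

Take the total order A < B < D < E < F < G < J < L < M < N on the vertex set. Then K (dimension 2) consists of the simplices:

  0-simplices (10): A, B, D, E, F, G, J, L, M, N
  1-simplices (30): AB, AD, AE, AG, AJ, AL, BD, BF, BG, BJ, BM, BN, DE, DF, DL, DN, EF, EJ, EL, EN, FG, FJ, FL, GJ, GL, GM, GN, JM, LN, MN
  2-simplices (20): ABG, ABJ, ADE, ADL, AEJ, AGL, BDF, BDN, BFG, BJM, BMN, DEN, DFL, EFJ, EFL, ELN, FGJ, GJM, GLN, GMN

giving chain groups C_0 ≅ Z^10, C_1 ≅ Z^30, C_2 ≅ Z^20.

Boundary ∂_1: C_1 → C_0 is given by ∂[p,q] = [q] − [p]. For instance
  ∂GL = L − G.
The 10×30 boundary matrix has rank 9 and Smith normal form diag(1,1,1,1,1,1,1,1,1).

∂_2: C_2 → C_1 acts by ∂[p,q,r] = [q,r] − [p,r] + [p,q]. For instance
  ∂ABG = BG − AG + AB,
  ∂BFG = FG − BG + BF.
The 30×20 boundary matrix has rank 20 and Smith normal form diag(1,1,1,1,1,1,1,1,1,1,1,1,1,1,1,1,1,1,1,2).

Computing H_k = (kernel of ∂_k) / (image of ∂_{k+1}):

  H_0: rank C_0 − rank ∂_1 = 10 − 9 = 1, and the invariant factors of ∂_1 are all 1, so H_0 = Z.
  H_1: rank ker ∂_1 − rank ∂_2 = (30 − 9) − 20 = 1, and ∂_2 has invariant factor 2 > 1, so H_1 = Z ⊕ Z/2.
  H_2: rank ker ∂_2 − rank ∂_3 = (20 − 20) − 0 = 0, and there is no ∂_3, so H_2 = 0.

As a check, the Euler characteristic is 10 − 30 + 20 = 0, which agrees with 1 − 1 + 0 = 0.
(K is a triangulation of the Klein bottle.)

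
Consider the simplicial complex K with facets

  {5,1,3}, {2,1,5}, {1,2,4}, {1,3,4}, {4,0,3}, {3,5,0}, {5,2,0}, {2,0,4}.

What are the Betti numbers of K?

K has 6 vertices, 12 edges, 8 triangles.
rank ∂_0 = 0, rank ∂_1 = 5 ⇒ b_0 = 6 − 0 − 5 = 1; all invariant factors of ∂_1 are 1 so no torsion. So H_0 ≅ Z.
rank ∂_1 = 5, rank ∂_2 = 7 ⇒ b_1 = 12 − 5 − 7 = 0; all invariant factors of ∂_2 are 1 so no torsion. So H_1 ≅ 0.
rank ∂_2 = 7, rank ∂_3 = 0 ⇒ b_2 = 8 − 7 − 0 = 1. So H_2 ≅ Z.

b_0 = 1, b_1 = 0, b_2 = 1.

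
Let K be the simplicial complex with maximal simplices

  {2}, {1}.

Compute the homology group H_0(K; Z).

H_0 = Z^2.

Order the vertices as 1 < 2. Listing each simplex with vertices in this order, K has dimension 0 with simplices:

  0-simplices (2): [1], [2]

giving chain groups C_0 ≅ Z^2.

Reading off H_k = ker ∂_k / im ∂_{k+1}:

  H_0: rank C_0 − rank ∂_1 = 2 − 0 = 2, and there is no ∂_1, so H_0 ≅ Z^2.

(K is a triangulation of a set of 2 points.)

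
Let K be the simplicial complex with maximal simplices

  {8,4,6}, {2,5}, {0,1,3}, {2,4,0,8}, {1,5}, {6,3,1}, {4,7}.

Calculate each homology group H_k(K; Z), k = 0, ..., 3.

We work with the vertex ordering 0 < 1 < 2 < 3 < 4 < 5 < 6 < 7 < 8. The simplices of K, each written with vertices in increasing order, are:

  0-simplices (9): [0], [1], [2], [3], [4], [5], [6], [7], [8]
  1-simplices (16): [0,1], [0,2], [0,3], [0,4], [0,8], [1,3], [1,5], [1,6], [2,4], [2,5], [2,8], [3,6], [4,6], [4,7], [4,8], [6,8]
  2-simplices (7): [0,1,3], [0,2,4], [0,2,8], [0,4,8], [1,3,6], [2,4,8], [4,6,8]
  3-simplices (1): [0,2,4,8]

so the chain groups are C_0 ≅ Z^9, C_1 ≅ Z^16, C_2 ≅ Z^7, C_3 ≅ Z^1.

Boundary ∂_1: C_1 → C_0 sends each edge [p,q] (with p < q) to q − p.
This gives a 9×16 integer matrix of rank 8; reducing to Smith normal form yields diagonal entries (1,1,1,1,1,1,1,1).

The boundary map ∂_2: C_2 → C_1 acts by ∂[p,q,r] = [q,r] − [p,r] + [p,q]. For instance
  ∂[1,3,6] = [3,6] − [1,6] + [1,3],
  ∂[0,2,8] = [2,8] − [0,8] + [0,2].
This gives a 16×7 integer matrix of rank 6; reducing to Smith normal form yields diagonal entries (1,1,1,1,1,1).

Boundary ∂_3: C_3 → C_2 sends each 3-simplex σ to the alternating sum Σ_i (−1)^i (σ with its i-th vertex removed). For instance
  ∂[0,2,4,8] = [2,4,8] − [0,4,8] + [0,2,8] − [0,2,4].
As a 7×1 matrix over Z this has rank 1, with invariant factors (1).

Now H_k = ker ∂_k / im ∂_{k+1}, so:

  H_0: rank C_0 − rank ∂_1 = 9 − 8 = 1, and the invariant factors of ∂_1 are all 1, so H_0 ≅ Z.
  H_1: rank ker ∂_1 − rank ∂_2 = (16 − 8) − 6 = 2, and the invariant factors of ∂_2 are all 1, so H_1 ≅ Z^2.
  H_2: rank ker ∂_2 − rank ∂_3 = (7 − 6) − 1 = 0, and the invariant factors of ∂_3 are all 1, so H_2 ≅ 0.
  H_3: rank ker ∂_3 − rank ∂_4 = (1 − 1) − 0 = 0, and there is no ∂_4, so H_3 ≅ 0.

As a check, the Euler characteristic is 9 − 16 + 7 − 1 = -1, which agrees with 1 − 2 + 0 − 0 = -1.

H_0 = Z,  H_1 = Z^2,  H_2 = 0,  H_3 = 0.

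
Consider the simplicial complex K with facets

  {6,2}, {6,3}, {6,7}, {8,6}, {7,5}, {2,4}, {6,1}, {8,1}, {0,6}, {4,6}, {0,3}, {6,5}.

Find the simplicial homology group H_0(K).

Take the total order 0 < 1 < 2 < 3 < 4 < 5 < 6 < 7 < 8 on the vertex set. Then K (dimension 1) consists of the simplices:

  0-simplices (9): [0], [1], [2], [3], [4], [5], [6], [7], [8]
  1-simplices (12): [0,3], [0,6], [1,6], [1,8], [2,4], [2,6], [3,6], [4,6], [5,6], [5,7], [6,7], [6,8]

Hence C_0 ≅ Z^9, C_1 ≅ Z^12.

∂_1: C_1 → C_0 is given by ∂[p,q] = [q] − [p]. For instance
  ∂[3,6] = [6] − [3].
This gives a 9×12 integer matrix of rank 8; reducing to Smith normal form yields diagonal entries (1,1,1,1,1,1,1,1).

Reading off H_k = ker ∂_k / im ∂_{k+1}:

  H_0: rank C_0 − rank ∂_1 = 9 − 8 = 1, and the invariant factors of ∂_1 are all 1, so H_0 ≅ Z.

H_0 = Z.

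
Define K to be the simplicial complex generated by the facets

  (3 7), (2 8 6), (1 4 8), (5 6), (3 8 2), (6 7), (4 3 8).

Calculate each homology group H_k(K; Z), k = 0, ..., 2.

H_0 = Z,  H_1 = Z,  H_2 = 0.

Take the total order 1 < 2 < 3 < 4 < 5 < 6 < 7 < 8 on the vertex set. Then K (dimension 2) consists of the simplices:

  0-simplices (8): [1], [2], [3], [4], [5], [6], [7], [8]
  1-simplices (12): [1,4], [1,8], [2,3], [2,6], [2,8], [3,4], [3,7], [3,8], [4,8], [5,6], [6,7], [6,8]
  2-simplices (4): [1,4,8], [2,3,8], [2,6,8], [3,4,8]

so the chain groups are C_0 ≅ Z^8, C_1 ≅ Z^12, C_2 ≅ Z^4.

Boundary ∂_1: C_1 → C_0 maps an edge to its endpoints' difference, ∂[p,q] = q − p. For instance
  ∂[5,6] = [6] − [5].
The resulting 8×12 matrix has rank 7, and its Smith normal form has invariant factors (1,1,1,1,1,1,1).

The boundary map ∂_2: C_2 → C_1 maps a triangle to the signed sum of its edges. For instance
  ∂[3,4,8] = [4,8] − [3,8] + [3,4],
  ∂[2,3,8] = [3,8] − [2,8] + [2,3].
As a 12×4 matrix over Z this has rank 4, with invariant factors (1,1,1,1).

From H_k ≅ ker(∂_k) / im(∂_{k+1}) we obtain:

  H_0: rank C_0 − rank ∂_1 = 8 − 7 = 1, and the invariant factors of ∂_1 are all 1, so H_0 ≅ Z.
  H_1: rank ker ∂_1 − rank ∂_2 = (12 − 7) − 4 = 1, and the invariant factors of ∂_2 are all 1, so H_1 ≅ Z.
  H_2: rank ker ∂_2 − rank ∂_3 = (4 − 4) − 0 = 0, and there is no ∂_3, so H_2 ≅ 0.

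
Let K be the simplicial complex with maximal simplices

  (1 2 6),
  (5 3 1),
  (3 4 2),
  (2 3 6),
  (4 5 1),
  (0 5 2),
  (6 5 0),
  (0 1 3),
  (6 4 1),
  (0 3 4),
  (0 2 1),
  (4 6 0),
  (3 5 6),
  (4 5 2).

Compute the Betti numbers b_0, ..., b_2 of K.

We work with the vertex ordering 0 < 1 < 2 < 3 < 4 < 5 < 6. The simplices of K, each written with vertices in increasing order, are:

  0-simplices (7): [0], [1], [2], [3], [4], [5], [6]
  1-simplices (21): [0,1], [0,2], [0,3], [0,4], [0,5], [0,6], [1,2], [1,3], [1,4], [1,5], [1,6], [2,3], [2,4], [2,5], [2,6], [3,4], [3,5], [3,6], [4,5], [4,6], [5,6]
  2-simplices (14): [0,1,2], [0,1,3], [0,2,5], [0,3,4], [0,4,6], [0,5,6], [1,2,6], [1,3,5], [1,4,5], [1,4,6], [2,3,4], [2,3,6], [2,4,5], [3,5,6]

Hence C_0 ≅ Z^7, C_1 ≅ Z^21, C_2 ≅ Z^14.

∂_1: C_1 → C_0 is given by ∂[p,q] = [q] − [p].
The resulting 7×21 matrix has rank 6, and its Smith normal form has invariant factors (1,1,1,1,1,1).

Boundary ∂_2: C_2 → C_1 maps a triangle to the signed sum of its edges. For instance
  ∂[1,4,5] = [4,5] − [1,5] + [1,4],
  ∂[0,2,5] = [2,5] − [0,5] + [0,2].
As a 21×14 matrix over Z this has rank 13, with invariant factors (1,1,1,1,1,1,1,1,1,1,1,1,1).

Computing H_k = (kernel of ∂_k) / (image of ∂_{k+1}):

  H_0: rank C_0 − rank ∂_1 = 7 − 6 = 1, and the invariant factors of ∂_1 are all 1, so H_0 ≅ Z.
  H_1: rank ker ∂_1 − rank ∂_2 = (21 − 6) − 13 = 2, and the invariant factors of ∂_2 are all 1, so H_1 ≅ Z^2.
  H_2: rank ker ∂_2 − rank ∂_3 = (14 − 13) − 0 = 1, and there is no ∂_3, so H_2 ≅ Z.

As a check, the Euler characteristic is 7 − 21 + 14 = 0, which agrees with 1 − 2 + 1 = 0.

Hence the Betti numbers are b_0 = 1, b_1 = 2, b_2 = 1.

b_0 = 1, b_1 = 2, b_2 = 1.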